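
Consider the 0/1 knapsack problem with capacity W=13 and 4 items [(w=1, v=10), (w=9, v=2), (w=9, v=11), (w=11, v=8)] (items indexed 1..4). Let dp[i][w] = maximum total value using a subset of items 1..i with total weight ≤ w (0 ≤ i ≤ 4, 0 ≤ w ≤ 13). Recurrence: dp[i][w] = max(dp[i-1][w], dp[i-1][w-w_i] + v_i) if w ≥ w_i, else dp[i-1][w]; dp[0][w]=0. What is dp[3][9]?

i\w   0   1   2   3   4   5   6   7   8   9  10  11  12  13
  0   0   0   0   0   0   0   0   0   0   0   0   0   0   0
  1   0  10  10  10  10  10  10  10  10  10  10  10  10  10
  2   0  10  10  10  10  10  10  10  10  10  12  12  12  12
  3   0  10  10  10  10  10  10  10  10  11  21  21  21  21
  4   0  10  10  10  10  10  10  10  10  11  21  21  21  21

11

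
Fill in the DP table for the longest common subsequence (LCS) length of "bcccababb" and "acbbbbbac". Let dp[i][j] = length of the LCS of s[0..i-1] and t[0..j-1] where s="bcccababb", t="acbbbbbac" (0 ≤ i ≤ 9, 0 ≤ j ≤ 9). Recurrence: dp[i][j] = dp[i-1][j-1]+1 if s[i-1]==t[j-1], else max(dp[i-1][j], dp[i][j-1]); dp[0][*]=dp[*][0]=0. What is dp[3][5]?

   ''  a  c  b  b  b  b  b  a  c
''  0  0  0  0  0  0  0  0  0  0
 b  0  0  0  1  1  1  1  1  1  1
 c  0  0  1  1  1  1  1  1  1  2
 c  0  0  1  1  1  1  1  1  1  2
 c  0  0  1  1  1  1  1  1  1  2
 a  0  1  1  1  1  1  1  1  2  2
 b  0  1  1  2  2  2  2  2  2  2
 a  0  1  1  2  2  2  2  2  3  3
 b  0  1  1  2  3  3  3  3  3  3
 b  0  1  1  2  3  4  4  4  4  4

1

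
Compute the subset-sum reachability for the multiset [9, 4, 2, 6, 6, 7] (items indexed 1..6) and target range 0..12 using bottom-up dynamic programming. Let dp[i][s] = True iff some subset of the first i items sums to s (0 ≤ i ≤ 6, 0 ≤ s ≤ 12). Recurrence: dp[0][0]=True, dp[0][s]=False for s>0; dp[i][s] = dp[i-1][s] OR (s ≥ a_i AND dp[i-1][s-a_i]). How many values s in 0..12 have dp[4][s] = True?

i\s   0   1   2   3   4   5   6   7   8   9  10  11  12
  0   T   F   F   F   F   F   F   F   F   F   F   F   F
  1   T   F   F   F   F   F   F   F   F   T   F   F   F
  2   T   F   F   F   T   F   F   F   F   T   F   F   F
  3   T   F   T   F   T   F   T   F   F   T   F   T   F
  4   T   F   T   F   T   F   T   F   T   T   T   T   T
  5   T   F   T   F   T   F   T   F   T   T   T   T   T
  6   T   F   T   F   T   F   T   T   T   T   T   T   T

9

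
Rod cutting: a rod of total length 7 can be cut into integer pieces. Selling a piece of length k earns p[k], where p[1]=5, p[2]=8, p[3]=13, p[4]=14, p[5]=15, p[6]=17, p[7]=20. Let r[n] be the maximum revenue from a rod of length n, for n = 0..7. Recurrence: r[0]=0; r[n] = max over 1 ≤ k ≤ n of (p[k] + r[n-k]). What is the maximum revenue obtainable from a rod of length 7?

   n    0    1    2    3    4    5    6    7
r[n]    0    5   10   15   20   25   30   35

35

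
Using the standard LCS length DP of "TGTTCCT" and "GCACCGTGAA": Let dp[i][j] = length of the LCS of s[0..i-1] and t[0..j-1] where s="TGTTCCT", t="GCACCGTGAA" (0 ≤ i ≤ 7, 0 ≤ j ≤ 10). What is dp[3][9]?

   ''  G  C  A  C  C  G  T  G  A  A
''  0  0  0  0  0  0  0  0  0  0  0
 T  0  0  0  0  0  0  0  1  1  1  1
 G  0  1  1  1  1  1  1  1  2  2  2
 T  0  1  1  1  1  1  1  2  2  2  2
 T  0  1  1  1  1  1  1  2  2  2  2
 C  0  1  2  2  2  2  2  2  2  2  2
 C  0  1  2  2  3  3  3  3  3  3  3
 T  0  1  2  2  3  3  3  4  4  4  4

2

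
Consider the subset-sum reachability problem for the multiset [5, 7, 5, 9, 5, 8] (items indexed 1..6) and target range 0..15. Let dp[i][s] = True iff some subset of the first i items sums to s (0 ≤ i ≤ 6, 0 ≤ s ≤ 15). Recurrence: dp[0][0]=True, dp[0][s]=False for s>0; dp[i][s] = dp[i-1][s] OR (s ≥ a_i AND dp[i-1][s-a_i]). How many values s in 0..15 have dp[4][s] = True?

i\s   0   1   2   3   4   5   6   7   8   9  10  11  12  13  14  15
  0   T   F   F   F   F   F   F   F   F   F   F   F   F   F   F   F
  1   T   F   F   F   F   T   F   F   F   F   F   F   F   F   F   F
  2   T   F   F   F   F   T   F   T   F   F   F   F   T   F   F   F
  3   T   F   F   F   F   T   F   T   F   F   T   F   T   F   F   F
  4   T   F   F   F   F   T   F   T   F   T   T   F   T   F   T   F
  5   T   F   F   F   F   T   F   T   F   T   T   F   T   F   T   T
  6   T   F   F   F   F   T   F   T   T   T   T   F   T   T   T   T

7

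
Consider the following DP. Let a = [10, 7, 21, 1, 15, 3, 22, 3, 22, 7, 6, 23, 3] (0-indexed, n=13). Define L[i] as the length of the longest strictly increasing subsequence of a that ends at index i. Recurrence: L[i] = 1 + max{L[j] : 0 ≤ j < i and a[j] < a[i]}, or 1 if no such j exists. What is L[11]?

   i    0    1    2    3    4    5    6    7    8    9   10   11   12
a[i]   10    7   21    1   15    3   22    3   22    7    6   23    3
L[i]    1    1    2    1    2    2    3    2    3    3    3    4    2

4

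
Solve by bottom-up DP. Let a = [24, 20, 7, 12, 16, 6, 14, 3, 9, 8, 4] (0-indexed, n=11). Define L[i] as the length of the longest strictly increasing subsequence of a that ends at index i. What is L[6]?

   i    0    1    2    3    4    5    6    7    8    9   10
a[i]   24   20    7   12   16    6   14    3    9    8    4
L[i]    1    1    1    2    3    1    3    1    2    2    2

3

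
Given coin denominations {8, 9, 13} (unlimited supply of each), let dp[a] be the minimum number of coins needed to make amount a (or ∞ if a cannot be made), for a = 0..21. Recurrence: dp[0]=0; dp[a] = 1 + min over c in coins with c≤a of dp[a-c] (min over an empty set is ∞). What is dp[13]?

1

 a  0  1  2  3  4  5  6  7  8  9 10 11 12 13 14 15 16 17 18 19 20 21
dp  0  -  -  -  -  -  -  -  1  1  -  -  -  1  -  -  2  2  2  -  -  2
(- denotes ∞ / unreachable)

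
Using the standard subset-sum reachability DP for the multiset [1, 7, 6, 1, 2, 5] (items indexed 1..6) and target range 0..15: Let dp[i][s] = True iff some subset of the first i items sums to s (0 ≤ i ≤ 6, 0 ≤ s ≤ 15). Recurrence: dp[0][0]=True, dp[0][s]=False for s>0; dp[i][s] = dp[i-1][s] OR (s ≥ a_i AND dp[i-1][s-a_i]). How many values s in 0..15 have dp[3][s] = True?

i\s   0   1   2   3   4   5   6   7   8   9  10  11  12  13  14  15
  0   T   F   F   F   F   F   F   F   F   F   F   F   F   F   F   F
  1   T   T   F   F   F   F   F   F   F   F   F   F   F   F   F   F
  2   T   T   F   F   F   F   F   T   T   F   F   F   F   F   F   F
  3   T   T   F   F   F   F   T   T   T   F   F   F   F   T   T   F
  4   T   T   T   F   F   F   T   T   T   T   F   F   F   T   T   T
  5   T   T   T   T   T   F   T   T   T   T   T   T   F   T   T   T
  6   T   T   T   T   T   T   T   T   T   T   T   T   T   T   T   T

7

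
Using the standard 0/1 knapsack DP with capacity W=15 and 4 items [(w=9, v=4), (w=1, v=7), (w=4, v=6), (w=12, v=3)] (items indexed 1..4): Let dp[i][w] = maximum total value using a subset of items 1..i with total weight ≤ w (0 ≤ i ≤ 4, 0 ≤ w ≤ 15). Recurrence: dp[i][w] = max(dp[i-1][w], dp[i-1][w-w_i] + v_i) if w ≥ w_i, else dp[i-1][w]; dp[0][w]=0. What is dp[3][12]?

13

i\w   0   1   2   3   4   5   6   7   8   9  10  11  12  13  14  15
  0   0   0   0   0   0   0   0   0   0   0   0   0   0   0   0   0
  1   0   0   0   0   0   0   0   0   0   4   4   4   4   4   4   4
  2   0   7   7   7   7   7   7   7   7   7  11  11  11  11  11  11
  3   0   7   7   7   7  13  13  13  13  13  13  13  13  13  17  17
  4   0   7   7   7   7  13  13  13  13  13  13  13  13  13  17  17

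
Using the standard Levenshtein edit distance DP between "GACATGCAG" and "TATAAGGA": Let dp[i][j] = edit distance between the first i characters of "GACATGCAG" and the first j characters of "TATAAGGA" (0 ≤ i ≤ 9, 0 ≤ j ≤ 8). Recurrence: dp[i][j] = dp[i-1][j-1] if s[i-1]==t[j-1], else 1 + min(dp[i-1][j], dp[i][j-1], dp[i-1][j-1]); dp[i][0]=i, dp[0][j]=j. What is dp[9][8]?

   ''  T  A  T  A  A  G  G  A
''  0  1  2  3  4  5  6  7  8
 G  1  1  2  3  4  5  5  6  7
 A  2  2  1  2  3  4  5  6  6
 C  3  3  2  2  3  4  5  6  7
 A  4  4  3  3  2  3  4  5  6
 T  5  4  4  3  3  3  4  5  6
 G  6  5  5  4  4  4  3  4  5
 C  7  6  6  5  5  5  4  4  5
 A  8  7  6  6  5  5  5  5  4
 G  9  8  7  7  6  6  5  5  5

5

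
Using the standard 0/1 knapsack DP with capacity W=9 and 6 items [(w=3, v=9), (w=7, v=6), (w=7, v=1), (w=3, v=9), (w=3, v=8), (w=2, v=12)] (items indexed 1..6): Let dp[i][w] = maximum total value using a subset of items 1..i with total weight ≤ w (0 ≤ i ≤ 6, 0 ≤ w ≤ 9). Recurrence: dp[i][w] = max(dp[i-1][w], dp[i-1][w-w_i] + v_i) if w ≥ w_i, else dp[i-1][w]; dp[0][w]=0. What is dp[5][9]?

i\w   0   1   2   3   4   5   6   7   8   9
  0   0   0   0   0   0   0   0   0   0   0
  1   0   0   0   9   9   9   9   9   9   9
  2   0   0   0   9   9   9   9   9   9   9
  3   0   0   0   9   9   9   9   9   9   9
  4   0   0   0   9   9   9  18  18  18  18
  5   0   0   0   9   9   9  18  18  18  26
  6   0   0  12  12  12  21  21  21  30  30

26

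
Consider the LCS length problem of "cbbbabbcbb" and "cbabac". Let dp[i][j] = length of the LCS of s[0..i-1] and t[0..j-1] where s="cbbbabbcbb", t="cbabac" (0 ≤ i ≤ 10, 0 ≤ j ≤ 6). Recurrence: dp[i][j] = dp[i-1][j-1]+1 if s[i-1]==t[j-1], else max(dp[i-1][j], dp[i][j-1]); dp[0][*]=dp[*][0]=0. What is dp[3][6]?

3

   ''  c  b  a  b  a  c
''  0  0  0  0  0  0  0
 c  0  1  1  1  1  1  1
 b  0  1  2  2  2  2  2
 b  0  1  2  2  3  3  3
 b  0  1  2  2  3  3  3
 a  0  1  2  3  3  4  4
 b  0  1  2  3  4  4  4
 b  0  1  2  3  4  4  4
 c  0  1  2  3  4  4  5
 b  0  1  2  3  4  4  5
 b  0  1  2  3  4  4  5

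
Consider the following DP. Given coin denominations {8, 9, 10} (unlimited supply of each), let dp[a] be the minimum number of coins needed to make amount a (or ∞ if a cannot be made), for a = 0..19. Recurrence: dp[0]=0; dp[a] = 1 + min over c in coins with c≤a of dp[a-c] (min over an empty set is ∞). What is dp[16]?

2

 a  0  1  2  3  4  5  6  7  8  9 10 11 12 13 14 15 16 17 18 19
dp  0  -  -  -  -  -  -  -  1  1  1  -  -  -  -  -  2  2  2  2
(- denotes ∞ / unreachable)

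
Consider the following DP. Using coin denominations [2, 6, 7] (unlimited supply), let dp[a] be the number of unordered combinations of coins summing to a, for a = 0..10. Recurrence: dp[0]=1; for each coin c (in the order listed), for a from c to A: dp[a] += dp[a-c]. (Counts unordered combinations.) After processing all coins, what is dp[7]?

1

after  coin     0     1     2     3     4     5     6     7     8     9    10
          2     1     0     1     0     1     0     1     0     1     0     1
          6     1     0     1     0     1     0     2     0     2     0     2
          7     1     0     1     0     1     0     2     1     2     1     2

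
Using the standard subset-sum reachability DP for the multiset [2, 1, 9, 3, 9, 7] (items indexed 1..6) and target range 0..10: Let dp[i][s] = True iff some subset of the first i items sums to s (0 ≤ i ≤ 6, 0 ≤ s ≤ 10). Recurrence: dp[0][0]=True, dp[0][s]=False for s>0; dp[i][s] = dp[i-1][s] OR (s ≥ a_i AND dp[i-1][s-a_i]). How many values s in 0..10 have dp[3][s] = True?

i\s   0   1   2   3   4   5   6   7   8   9  10
  0   T   F   F   F   F   F   F   F   F   F   F
  1   T   F   T   F   F   F   F   F   F   F   F
  2   T   T   T   T   F   F   F   F   F   F   F
  3   T   T   T   T   F   F   F   F   F   T   T
  4   T   T   T   T   T   T   T   F   F   T   T
  5   T   T   T   T   T   T   T   F   F   T   T
  6   T   T   T   T   T   T   T   T   T   T   T

6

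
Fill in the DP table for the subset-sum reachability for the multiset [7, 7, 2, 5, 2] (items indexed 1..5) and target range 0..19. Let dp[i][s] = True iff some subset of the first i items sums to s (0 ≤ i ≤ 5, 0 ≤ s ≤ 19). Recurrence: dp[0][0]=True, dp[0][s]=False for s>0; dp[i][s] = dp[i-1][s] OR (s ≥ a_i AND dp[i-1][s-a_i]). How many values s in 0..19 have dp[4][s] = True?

9

i\s   0   1   2   3   4   5   6   7   8   9  10  11  12  13  14  15  16  17  18  19
  0   T   F   F   F   F   F   F   F   F   F   F   F   F   F   F   F   F   F   F   F
  1   T   F   F   F   F   F   F   T   F   F   F   F   F   F   F   F   F   F   F   F
  2   T   F   F   F   F   F   F   T   F   F   F   F   F   F   T   F   F   F   F   F
  3   T   F   T   F   F   F   F   T   F   T   F   F   F   F   T   F   T   F   F   F
  4   T   F   T   F   F   T   F   T   F   T   F   F   T   F   T   F   T   F   F   T
  5   T   F   T   F   T   T   F   T   F   T   F   T   T   F   T   F   T   F   T   T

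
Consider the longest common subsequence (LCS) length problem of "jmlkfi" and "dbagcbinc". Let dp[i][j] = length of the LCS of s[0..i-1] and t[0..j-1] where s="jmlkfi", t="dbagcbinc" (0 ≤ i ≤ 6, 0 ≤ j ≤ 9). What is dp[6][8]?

   ''  d  b  a  g  c  b  i  n  c
''  0  0  0  0  0  0  0  0  0  0
 j  0  0  0  0  0  0  0  0  0  0
 m  0  0  0  0  0  0  0  0  0  0
 l  0  0  0  0  0  0  0  0  0  0
 k  0  0  0  0  0  0  0  0  0  0
 f  0  0  0  0  0  0  0  0  0  0
 i  0  0  0  0  0  0  0  1  1  1

1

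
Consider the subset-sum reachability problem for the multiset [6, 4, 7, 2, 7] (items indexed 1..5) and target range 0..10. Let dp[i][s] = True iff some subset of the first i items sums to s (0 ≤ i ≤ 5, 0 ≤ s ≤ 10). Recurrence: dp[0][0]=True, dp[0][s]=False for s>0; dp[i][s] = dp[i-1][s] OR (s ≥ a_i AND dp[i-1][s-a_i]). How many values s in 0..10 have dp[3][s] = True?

i\s   0   1   2   3   4   5   6   7   8   9  10
  0   T   F   F   F   F   F   F   F   F   F   F
  1   T   F   F   F   F   F   T   F   F   F   F
  2   T   F   F   F   T   F   T   F   F   F   T
  3   T   F   F   F   T   F   T   T   F   F   T
  4   T   F   T   F   T   F   T   T   T   T   T
  5   T   F   T   F   T   F   T   T   T   T   T

5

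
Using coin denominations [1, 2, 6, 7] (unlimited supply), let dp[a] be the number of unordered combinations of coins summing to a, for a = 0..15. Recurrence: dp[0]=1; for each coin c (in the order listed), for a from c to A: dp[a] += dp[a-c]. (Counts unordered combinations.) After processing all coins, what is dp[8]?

after  coin     0     1     2     3     4     5     6     7     8     9    10    11    12    13    14    15
          1     1     1     1     1     1     1     1     1     1     1     1     1     1     1     1     1
          2     1     1     2     2     3     3     4     4     5     5     6     6     7     7     8     8
          6     1     1     2     2     3     3     5     5     7     7     9     9    12    12    15    15
          7     1     1     2     2     3     3     5     6     8     9    11    12    15    17    21    23

8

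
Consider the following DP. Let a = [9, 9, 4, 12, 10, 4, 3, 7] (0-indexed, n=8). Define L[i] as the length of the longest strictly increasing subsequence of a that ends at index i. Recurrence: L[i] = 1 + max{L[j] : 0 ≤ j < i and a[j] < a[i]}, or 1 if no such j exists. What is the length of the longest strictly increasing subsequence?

   i    0    1    2    3    4    5    6    7
a[i]    9    9    4   12   10    4    3    7
L[i]    1    1    1    2    2    1    1    2

2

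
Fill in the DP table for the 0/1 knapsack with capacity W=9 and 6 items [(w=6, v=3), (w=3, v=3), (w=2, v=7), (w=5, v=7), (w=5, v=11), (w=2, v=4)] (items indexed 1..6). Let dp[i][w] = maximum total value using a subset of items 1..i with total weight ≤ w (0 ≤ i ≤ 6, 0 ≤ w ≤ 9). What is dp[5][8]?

i\w   0   1   2   3   4   5   6   7   8   9
  0   0   0   0   0   0   0   0   0   0   0
  1   0   0   0   0   0   0   3   3   3   3
  2   0   0   0   3   3   3   3   3   3   6
  3   0   0   7   7   7  10  10  10  10  10
  4   0   0   7   7   7  10  10  14  14  14
  5   0   0   7   7   7  11  11  18  18  18
  6   0   0   7   7  11  11  11  18  18  22

18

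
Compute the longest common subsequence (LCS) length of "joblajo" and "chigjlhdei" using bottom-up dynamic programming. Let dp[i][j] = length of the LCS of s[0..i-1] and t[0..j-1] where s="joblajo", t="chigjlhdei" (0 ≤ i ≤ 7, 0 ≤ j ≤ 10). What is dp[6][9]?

   ''  c  h  i  g  j  l  h  d  e  i
''  0  0  0  0  0  0  0  0  0  0  0
 j  0  0  0  0  0  1  1  1  1  1  1
 o  0  0  0  0  0  1  1  1  1  1  1
 b  0  0  0  0  0  1  1  1  1  1  1
 l  0  0  0  0  0  1  2  2  2  2  2
 a  0  0  0  0  0  1  2  2  2  2  2
 j  0  0  0  0  0  1  2  2  2  2  2
 o  0  0  0  0  0  1  2  2  2  2  2

2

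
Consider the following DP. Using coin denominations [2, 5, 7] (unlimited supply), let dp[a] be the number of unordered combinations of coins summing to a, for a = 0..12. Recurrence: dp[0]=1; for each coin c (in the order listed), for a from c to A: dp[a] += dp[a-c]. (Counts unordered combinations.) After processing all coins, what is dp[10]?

2

after  coin     0     1     2     3     4     5     6     7     8     9    10    11    12
          2     1     0     1     0     1     0     1     0     1     0     1     0     1
          5     1     0     1     0     1     1     1     1     1     1     2     1     2
          7     1     0     1     0     1     1     1     2     1     2     2     2     3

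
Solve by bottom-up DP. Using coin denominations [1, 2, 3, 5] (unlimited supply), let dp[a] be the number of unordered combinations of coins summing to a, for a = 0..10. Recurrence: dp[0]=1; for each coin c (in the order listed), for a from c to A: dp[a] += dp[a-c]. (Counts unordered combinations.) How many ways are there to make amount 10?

20

after  coin     0     1     2     3     4     5     6     7     8     9    10
          1     1     1     1     1     1     1     1     1     1     1     1
          2     1     1     2     2     3     3     4     4     5     5     6
          3     1     1     2     3     4     5     7     8    10    12    14
          5     1     1     2     3     4     6     8    10    13    16    20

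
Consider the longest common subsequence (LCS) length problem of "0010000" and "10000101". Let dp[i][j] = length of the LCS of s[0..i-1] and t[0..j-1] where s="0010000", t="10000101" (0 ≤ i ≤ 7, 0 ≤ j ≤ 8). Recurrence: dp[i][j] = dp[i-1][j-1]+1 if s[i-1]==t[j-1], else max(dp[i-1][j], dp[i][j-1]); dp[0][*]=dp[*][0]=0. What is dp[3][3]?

2

   ''  1  0  0  0  0  1  0  1
''  0  0  0  0  0  0  0  0  0
 0  0  0  1  1  1  1  1  1  1
 0  0  0  1  2  2  2  2  2  2
 1  0  1  1  2  2  2  3  3  3
 0  0  1  2  2  3  3  3  4  4
 0  0  1  2  3  3  4  4  4  4
 0  0  1  2  3  4  4  4  5  5
 0  0  1  2  3  4  5  5  5  5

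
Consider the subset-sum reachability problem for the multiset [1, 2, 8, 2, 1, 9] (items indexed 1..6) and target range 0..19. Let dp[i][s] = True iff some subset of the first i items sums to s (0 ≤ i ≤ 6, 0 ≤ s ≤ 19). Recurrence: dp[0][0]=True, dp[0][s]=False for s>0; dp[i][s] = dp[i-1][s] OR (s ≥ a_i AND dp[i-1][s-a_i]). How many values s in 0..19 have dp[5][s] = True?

14

i\s   0   1   2   3   4   5   6   7   8   9  10  11  12  13  14  15  16  17  18  19
  0   T   F   F   F   F   F   F   F   F   F   F   F   F   F   F   F   F   F   F   F
  1   T   T   F   F   F   F   F   F   F   F   F   F   F   F   F   F   F   F   F   F
  2   T   T   T   T   F   F   F   F   F   F   F   F   F   F   F   F   F   F   F   F
  3   T   T   T   T   F   F   F   F   T   T   T   T   F   F   F   F   F   F   F   F
  4   T   T   T   T   T   T   F   F   T   T   T   T   T   T   F   F   F   F   F   F
  5   T   T   T   T   T   T   T   F   T   T   T   T   T   T   T   F   F   F   F   F
  6   T   T   T   T   T   T   T   F   T   T   T   T   T   T   T   T   F   T   T   T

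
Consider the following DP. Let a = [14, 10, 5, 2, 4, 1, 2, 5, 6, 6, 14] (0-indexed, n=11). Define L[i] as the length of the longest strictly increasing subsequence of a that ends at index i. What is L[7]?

   i    0    1    2    3    4    5    6    7    8    9   10
a[i]   14   10    5    2    4    1    2    5    6    6   14
L[i]    1    1    1    1    2    1    2    3    4    4    5

3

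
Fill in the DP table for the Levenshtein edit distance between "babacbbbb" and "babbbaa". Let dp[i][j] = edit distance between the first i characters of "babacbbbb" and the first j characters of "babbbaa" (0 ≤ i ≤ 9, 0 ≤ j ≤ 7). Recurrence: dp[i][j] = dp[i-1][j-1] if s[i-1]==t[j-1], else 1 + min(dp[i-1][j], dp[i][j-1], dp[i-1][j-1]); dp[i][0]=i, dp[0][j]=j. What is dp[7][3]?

   ''  b  a  b  b  b  a  a
''  0  1  2  3  4  5  6  7
 b  1  0  1  2  3  4  5  6
 a  2  1  0  1  2  3  4  5
 b  3  2  1  0  1  2  3  4
 a  4  3  2  1  1  2  2  3
 c  5  4  3  2  2  2  3  3
 b  6  5  4  3  2  2  3  4
 b  7  6  5  4  3  2  3  4
 b  8  7  6  5  4  3  3  4
 b  9  8  7  6  5  4  4  4

4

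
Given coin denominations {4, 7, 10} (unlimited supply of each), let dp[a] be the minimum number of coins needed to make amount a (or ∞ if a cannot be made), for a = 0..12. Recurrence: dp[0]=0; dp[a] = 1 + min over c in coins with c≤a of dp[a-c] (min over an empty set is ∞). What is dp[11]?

2

 a  0  1  2  3  4  5  6  7  8  9 10 11 12
dp  0  -  -  -  1  -  -  1  2  -  1  2  3
(- denotes ∞ / unreachable)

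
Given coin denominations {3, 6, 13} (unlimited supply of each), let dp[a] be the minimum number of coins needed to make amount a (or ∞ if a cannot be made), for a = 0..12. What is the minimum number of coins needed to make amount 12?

2

 a  0  1  2  3  4  5  6  7  8  9 10 11 12
dp  0  -  -  1  -  -  1  -  -  2  -  -  2
(- denotes ∞ / unreachable)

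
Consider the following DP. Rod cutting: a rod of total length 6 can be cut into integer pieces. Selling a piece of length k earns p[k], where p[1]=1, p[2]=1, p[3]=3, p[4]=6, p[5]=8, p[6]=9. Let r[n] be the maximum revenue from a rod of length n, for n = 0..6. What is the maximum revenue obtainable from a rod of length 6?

   n    0    1    2    3    4    5    6
r[n]    0    1    2    3    6    8    9

9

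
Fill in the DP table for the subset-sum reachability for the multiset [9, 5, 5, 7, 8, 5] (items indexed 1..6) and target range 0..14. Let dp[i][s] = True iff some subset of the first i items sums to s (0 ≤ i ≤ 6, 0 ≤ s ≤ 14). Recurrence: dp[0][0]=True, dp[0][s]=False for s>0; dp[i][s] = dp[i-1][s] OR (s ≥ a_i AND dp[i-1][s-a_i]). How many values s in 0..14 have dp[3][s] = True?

5

i\s   0   1   2   3   4   5   6   7   8   9  10  11  12  13  14
  0   T   F   F   F   F   F   F   F   F   F   F   F   F   F   F
  1   T   F   F   F   F   F   F   F   F   T   F   F   F   F   F
  2   T   F   F   F   F   T   F   F   F   T   F   F   F   F   T
  3   T   F   F   F   F   T   F   F   F   T   T   F   F   F   T
  4   T   F   F   F   F   T   F   T   F   T   T   F   T   F   T
  5   T   F   F   F   F   T   F   T   T   T   T   F   T   T   T
  6   T   F   F   F   F   T   F   T   T   T   T   F   T   T   T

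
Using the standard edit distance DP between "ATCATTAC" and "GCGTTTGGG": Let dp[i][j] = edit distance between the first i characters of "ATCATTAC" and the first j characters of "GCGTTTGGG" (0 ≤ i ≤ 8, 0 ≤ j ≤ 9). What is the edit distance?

   ''  G  C  G  T  T  T  G  G  G
''  0  1  2  3  4  5  6  7  8  9
 A  1  1  2  3  4  5  6  7  8  9
 T  2  2  2  3  3  4  5  6  7  8
 C  3  3  2  3  4  4  5  6  7  8
 A  4  4  3  3  4  5  5  6  7  8
 T  5  5  4  4  3  4  5  6  7  8
 T  6  6  5  5  4  3  4  5  6  7
 A  7  7  6  6  5  4  4  5  6  7
 C  8  8  7  7  6  5  5  5  6  7

7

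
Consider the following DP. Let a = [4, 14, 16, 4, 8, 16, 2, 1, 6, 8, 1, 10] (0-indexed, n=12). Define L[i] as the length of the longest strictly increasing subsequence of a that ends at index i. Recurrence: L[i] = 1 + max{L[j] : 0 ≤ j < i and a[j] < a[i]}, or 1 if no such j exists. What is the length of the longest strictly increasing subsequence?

   i    0    1    2    3    4    5    6    7    8    9   10   11
a[i]    4   14   16    4    8   16    2    1    6    8    1   10
L[i]    1    2    3    1    2    3    1    1    2    3    1    4

4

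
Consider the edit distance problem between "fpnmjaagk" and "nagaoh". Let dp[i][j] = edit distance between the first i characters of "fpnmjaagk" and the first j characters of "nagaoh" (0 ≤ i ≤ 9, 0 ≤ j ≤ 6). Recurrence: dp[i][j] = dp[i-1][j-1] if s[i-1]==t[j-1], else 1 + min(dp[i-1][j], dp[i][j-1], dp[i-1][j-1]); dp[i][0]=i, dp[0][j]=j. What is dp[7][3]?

   ''  n  a  g  a  o  h
''  0  1  2  3  4  5  6
 f  1  1  2  3  4  5  6
 p  2  2  2  3  4  5  6
 n  3  2  3  3  4  5  6
 m  4  3  3  4  4  5  6
 j  5  4  4  4  5  5  6
 a  6  5  4  5  4  5  6
 a  7  6  5  5  5  5  6
 g  8  7  6  5  6  6  6
 k  9  8  7  6  6  7  7

5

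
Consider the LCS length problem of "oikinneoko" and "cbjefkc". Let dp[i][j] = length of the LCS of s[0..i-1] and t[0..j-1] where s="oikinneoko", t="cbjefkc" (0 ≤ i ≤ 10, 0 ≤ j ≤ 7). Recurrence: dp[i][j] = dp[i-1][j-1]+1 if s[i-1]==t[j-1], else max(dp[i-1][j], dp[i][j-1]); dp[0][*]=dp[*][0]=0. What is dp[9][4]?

1

   ''  c  b  j  e  f  k  c
''  0  0  0  0  0  0  0  0
 o  0  0  0  0  0  0  0  0
 i  0  0  0  0  0  0  0  0
 k  0  0  0  0  0  0  1  1
 i  0  0  0  0  0  0  1  1
 n  0  0  0  0  0  0  1  1
 n  0  0  0  0  0  0  1  1
 e  0  0  0  0  1  1  1  1
 o  0  0  0  0  1  1  1  1
 k  0  0  0  0  1  1  2  2
 o  0  0  0  0  1  1  2  2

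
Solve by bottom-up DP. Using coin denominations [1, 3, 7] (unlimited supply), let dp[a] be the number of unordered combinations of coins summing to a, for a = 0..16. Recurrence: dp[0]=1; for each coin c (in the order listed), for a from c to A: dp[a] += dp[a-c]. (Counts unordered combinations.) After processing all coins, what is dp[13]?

8

after  coin     0     1     2     3     4     5     6     7     8     9    10    11    12    13    14    15    16
          1     1     1     1     1     1     1     1     1     1     1     1     1     1     1     1     1     1
          3     1     1     1     2     2     2     3     3     3     4     4     4     5     5     5     6     6
          7     1     1     1     2     2     2     3     4     4     5     6     6     7     8     9    10    11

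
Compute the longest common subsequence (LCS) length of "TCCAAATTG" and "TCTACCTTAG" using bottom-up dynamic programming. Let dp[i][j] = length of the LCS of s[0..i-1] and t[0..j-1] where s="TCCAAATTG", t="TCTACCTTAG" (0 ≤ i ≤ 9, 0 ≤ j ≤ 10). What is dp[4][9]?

   ''  T  C  T  A  C  C  T  T  A  G
''  0  0  0  0  0  0  0  0  0  0  0
 T  0  1  1  1  1  1  1  1  1  1  1
 C  0  1  2  2  2  2  2  2  2  2  2
 C  0  1  2  2  2  3  3  3  3  3  3
 A  0  1  2  2  3  3  3  3  3  4  4
 A  0  1  2  2  3  3  3  3  3  4  4
 A  0  1  2  2  3  3  3  3  3  4  4
 T  0  1  2  3  3  3  3  4  4  4  4
 T  0  1  2  3  3  3  3  4  5  5  5
 G  0  1  2  3  3  3  3  4  5  5  6

4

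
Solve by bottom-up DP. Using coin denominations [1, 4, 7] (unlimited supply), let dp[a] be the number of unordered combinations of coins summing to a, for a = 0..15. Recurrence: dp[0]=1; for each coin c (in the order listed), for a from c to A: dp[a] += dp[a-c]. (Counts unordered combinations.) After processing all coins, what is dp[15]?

after  coin     0     1     2     3     4     5     6     7     8     9    10    11    12    13    14    15
          1     1     1     1     1     1     1     1     1     1     1     1     1     1     1     1     1
          4     1     1     1     1     2     2     2     2     3     3     3     3     4     4     4     4
          7     1     1     1     1     2     2     2     3     4     4     4     5     6     6     7     8

8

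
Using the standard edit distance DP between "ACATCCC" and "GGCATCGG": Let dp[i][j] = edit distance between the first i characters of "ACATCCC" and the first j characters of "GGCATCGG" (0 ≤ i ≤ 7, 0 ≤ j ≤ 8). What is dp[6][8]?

   ''  G  G  C  A  T  C  G  G
''  0  1  2  3  4  5  6  7  8
 A  1  1  2  3  3  4  5  6  7
 C  2  2  2  2  3  4  4  5  6
 A  3  3  3  3  2  3  4  5  6
 T  4  4  4  4  3  2  3  4  5
 C  5  5  5  4  4  3  2  3  4
 C  6  6  6  5  5  4  3  3  4
 C  7  7  7  6  6  5  4  4  4

4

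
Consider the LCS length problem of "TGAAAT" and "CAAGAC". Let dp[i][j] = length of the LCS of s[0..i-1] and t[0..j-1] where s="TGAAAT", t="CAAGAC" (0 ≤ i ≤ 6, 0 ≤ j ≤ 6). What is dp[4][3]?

   ''  C  A  A  G  A  C
''  0  0  0  0  0  0  0
 T  0  0  0  0  0  0  0
 G  0  0  0  0  1  1  1
 A  0  0  1  1  1  2  2
 A  0  0  1  2  2  2  2
 A  0  0  1  2  2  3  3
 T  0  0  1  2  2  3  3

2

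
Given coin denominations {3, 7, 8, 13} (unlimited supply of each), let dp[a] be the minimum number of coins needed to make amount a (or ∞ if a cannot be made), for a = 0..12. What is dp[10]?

 a  0  1  2  3  4  5  6  7  8  9 10 11 12
dp  0  -  -  1  -  -  2  1  1  3  2  2  4
(- denotes ∞ / unreachable)

2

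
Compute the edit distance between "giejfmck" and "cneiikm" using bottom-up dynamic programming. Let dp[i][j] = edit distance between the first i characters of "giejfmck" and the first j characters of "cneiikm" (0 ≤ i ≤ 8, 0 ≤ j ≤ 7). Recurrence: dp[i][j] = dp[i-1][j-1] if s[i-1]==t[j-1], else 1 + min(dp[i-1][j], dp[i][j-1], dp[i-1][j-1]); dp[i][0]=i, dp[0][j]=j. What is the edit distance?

   ''  c  n  e  i  i  k  m
''  0  1  2  3  4  5  6  7
 g  1  1  2  3  4  5  6  7
 i  2  2  2  3  3  4  5  6
 e  3  3  3  2  3  4  5  6
 j  4  4  4  3  3  4  5  6
 f  5  5  5  4  4  4  5  6
 m  6  6  6  5  5  5  5  5
 c  7  6  7  6  6  6  6  6
 k  8  7  7  7  7  7  6  7

7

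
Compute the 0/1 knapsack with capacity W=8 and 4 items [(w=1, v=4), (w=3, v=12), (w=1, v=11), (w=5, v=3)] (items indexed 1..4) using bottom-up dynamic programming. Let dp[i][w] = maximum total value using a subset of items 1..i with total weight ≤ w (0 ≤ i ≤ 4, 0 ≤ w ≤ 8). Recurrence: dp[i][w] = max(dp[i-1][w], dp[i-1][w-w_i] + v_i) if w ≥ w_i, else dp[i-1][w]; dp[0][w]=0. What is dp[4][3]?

15

i\w   0   1   2   3   4   5   6   7   8
  0   0   0   0   0   0   0   0   0   0
  1   0   4   4   4   4   4   4   4   4
  2   0   4   4  12  16  16  16  16  16
  3   0  11  15  15  23  27  27  27  27
  4   0  11  15  15  23  27  27  27  27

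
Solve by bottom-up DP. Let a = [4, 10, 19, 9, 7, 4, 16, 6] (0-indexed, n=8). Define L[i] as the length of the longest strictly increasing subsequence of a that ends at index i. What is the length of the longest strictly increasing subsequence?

3

   i    0    1    2    3    4    5    6    7
a[i]    4   10   19    9    7    4   16    6
L[i]    1    2    3    2    2    1    3    2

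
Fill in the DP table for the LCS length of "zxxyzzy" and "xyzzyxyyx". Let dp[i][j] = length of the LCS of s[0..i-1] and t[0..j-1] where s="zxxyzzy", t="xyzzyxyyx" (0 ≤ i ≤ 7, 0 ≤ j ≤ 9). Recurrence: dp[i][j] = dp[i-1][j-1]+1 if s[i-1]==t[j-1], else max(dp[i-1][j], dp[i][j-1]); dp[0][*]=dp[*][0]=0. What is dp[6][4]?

   ''  x  y  z  z  y  x  y  y  x
''  0  0  0  0  0  0  0  0  0  0
 z  0  0  0  1  1  1  1  1  1  1
 x  0  1  1  1  1  1  2  2  2  2
 x  0  1  1  1  1  1  2  2  2  3
 y  0  1  2  2  2  2  2  3  3  3
 z  0  1  2  3  3  3  3  3  3  3
 z  0  1  2  3  4  4  4  4  4  4
 y  0  1  2  3  4  5  5  5  5  5

4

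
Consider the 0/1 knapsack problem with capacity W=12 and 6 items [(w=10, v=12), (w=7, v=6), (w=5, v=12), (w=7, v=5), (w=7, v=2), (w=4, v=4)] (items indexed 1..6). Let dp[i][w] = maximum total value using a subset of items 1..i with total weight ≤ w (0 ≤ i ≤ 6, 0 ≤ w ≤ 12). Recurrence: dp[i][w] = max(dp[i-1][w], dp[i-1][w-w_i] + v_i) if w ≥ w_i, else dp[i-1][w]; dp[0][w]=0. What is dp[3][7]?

i\w   0   1   2   3   4   5   6   7   8   9  10  11  12
  0   0   0   0   0   0   0   0   0   0   0   0   0   0
  1   0   0   0   0   0   0   0   0   0   0  12  12  12
  2   0   0   0   0   0   0   0   6   6   6  12  12  12
  3   0   0   0   0   0  12  12  12  12  12  12  12  18
  4   0   0   0   0   0  12  12  12  12  12  12  12  18
  5   0   0   0   0   0  12  12  12  12  12  12  12  18
  6   0   0   0   0   4  12  12  12  12  16  16  16  18

12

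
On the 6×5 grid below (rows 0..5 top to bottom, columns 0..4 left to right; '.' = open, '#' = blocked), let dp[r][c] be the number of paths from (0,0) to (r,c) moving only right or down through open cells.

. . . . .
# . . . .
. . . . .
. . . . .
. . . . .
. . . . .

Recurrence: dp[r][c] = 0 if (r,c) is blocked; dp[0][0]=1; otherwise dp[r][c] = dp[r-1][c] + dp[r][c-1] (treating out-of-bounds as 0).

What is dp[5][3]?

21

r\c   0   1   2   3   4
  0   1   1   1   1   1
  1   0   1   2   3   4
  2   0   1   3   6  10
  3   0   1   4  10  20
  4   0   1   5  15  35
  5   0   1   6  21  56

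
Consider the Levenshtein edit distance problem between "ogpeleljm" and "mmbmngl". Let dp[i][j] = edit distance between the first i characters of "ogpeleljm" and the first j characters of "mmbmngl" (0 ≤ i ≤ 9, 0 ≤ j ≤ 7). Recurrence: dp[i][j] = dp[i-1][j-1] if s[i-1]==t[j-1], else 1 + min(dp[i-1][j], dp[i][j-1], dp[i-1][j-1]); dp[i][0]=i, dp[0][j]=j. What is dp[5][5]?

5

   ''  m  m  b  m  n  g  l
''  0  1  2  3  4  5  6  7
 o  1  1  2  3  4  5  6  7
 g  2  2  2  3  4  5  5  6
 p  3  3  3  3  4  5  6  6
 e  4  4  4  4  4  5  6  7
 l  5  5  5  5  5  5  6  6
 e  6  6  6  6  6  6  6  7
 l  7  7  7  7  7  7  7  6
 j  8  8  8  8  8  8  8  7
 m  9  8  8  9  8  9  9  8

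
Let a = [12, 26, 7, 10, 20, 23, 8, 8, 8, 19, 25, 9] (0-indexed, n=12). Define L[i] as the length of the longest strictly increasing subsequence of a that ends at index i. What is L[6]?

2

   i    0    1    2    3    4    5    6    7    8    9   10   11
a[i]   12   26    7   10   20   23    8    8    8   19   25    9
L[i]    1    2    1    2    3    4    2    2    2    3    5    3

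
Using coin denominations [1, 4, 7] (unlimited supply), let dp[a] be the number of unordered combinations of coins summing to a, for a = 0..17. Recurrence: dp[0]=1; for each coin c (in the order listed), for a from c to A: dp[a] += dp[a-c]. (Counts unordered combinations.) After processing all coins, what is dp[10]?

after  coin     0     1     2     3     4     5     6     7     8     9    10    11    12    13    14    15    16    17
          1     1     1     1     1     1     1     1     1     1     1     1     1     1     1     1     1     1     1
          4     1     1     1     1     2     2     2     2     3     3     3     3     4     4     4     4     5     5
          7     1     1     1     1     2     2     2     3     4     4     4     5     6     6     7     8     9     9

4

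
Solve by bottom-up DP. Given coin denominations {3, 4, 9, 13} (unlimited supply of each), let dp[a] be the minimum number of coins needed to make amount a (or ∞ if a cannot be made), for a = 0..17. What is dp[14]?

 a  0  1  2  3  4  5  6  7  8  9 10 11 12 13 14 15 16 17
dp  0  -  -  1  1  -  2  2  2  1  3  3  2  1  4  3  2  2
(- denotes ∞ / unreachable)

4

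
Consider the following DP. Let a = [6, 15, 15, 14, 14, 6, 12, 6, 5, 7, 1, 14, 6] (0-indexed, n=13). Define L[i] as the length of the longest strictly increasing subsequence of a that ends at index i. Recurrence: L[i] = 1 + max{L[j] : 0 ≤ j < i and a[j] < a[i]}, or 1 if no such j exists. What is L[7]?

   i    0    1    2    3    4    5    6    7    8    9   10   11   12
a[i]    6   15   15   14   14    6   12    6    5    7    1   14    6
L[i]    1    2    2    2    2    1    2    1    1    2    1    3    2

1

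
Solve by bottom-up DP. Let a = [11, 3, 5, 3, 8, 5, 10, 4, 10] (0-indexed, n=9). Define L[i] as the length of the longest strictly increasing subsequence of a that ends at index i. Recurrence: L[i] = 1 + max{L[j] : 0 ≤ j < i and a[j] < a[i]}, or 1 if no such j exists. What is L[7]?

2

   i    0    1    2    3    4    5    6    7    8
a[i]   11    3    5    3    8    5   10    4   10
L[i]    1    1    2    1    3    2    4    2    4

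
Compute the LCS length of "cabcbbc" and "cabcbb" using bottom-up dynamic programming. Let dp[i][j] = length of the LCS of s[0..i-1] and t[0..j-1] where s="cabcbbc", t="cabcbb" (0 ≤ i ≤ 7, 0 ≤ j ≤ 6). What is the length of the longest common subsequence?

6

   ''  c  a  b  c  b  b
''  0  0  0  0  0  0  0
 c  0  1  1  1  1  1  1
 a  0  1  2  2  2  2  2
 b  0  1  2  3  3  3  3
 c  0  1  2  3  4  4  4
 b  0  1  2  3  4  5  5
 b  0  1  2  3  4  5  6
 c  0  1  2  3  4  5  6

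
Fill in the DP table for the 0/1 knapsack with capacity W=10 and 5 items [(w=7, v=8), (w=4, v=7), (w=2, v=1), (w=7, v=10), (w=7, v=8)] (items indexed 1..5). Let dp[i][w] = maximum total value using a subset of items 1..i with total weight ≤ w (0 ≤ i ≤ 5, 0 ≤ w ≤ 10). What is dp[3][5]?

7

i\w   0   1   2   3   4   5   6   7   8   9  10
  0   0   0   0   0   0   0   0   0   0   0   0
  1   0   0   0   0   0   0   0   8   8   8   8
  2   0   0   0   0   7   7   7   8   8   8   8
  3   0   0   1   1   7   7   8   8   8   9   9
  4   0   0   1   1   7   7   8  10  10  11  11
  5   0   0   1   1   7   7   8  10  10  11  11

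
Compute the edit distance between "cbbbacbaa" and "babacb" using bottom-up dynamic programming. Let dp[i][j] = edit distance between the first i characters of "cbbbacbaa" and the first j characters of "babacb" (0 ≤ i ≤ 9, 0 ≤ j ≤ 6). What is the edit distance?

4

   ''  b  a  b  a  c  b
''  0  1  2  3  4  5  6
 c  1  1  2  3  4  4  5
 b  2  1  2  2  3  4  4
 b  3  2  2  2  3  4  4
 b  4  3  3  2  3  4  4
 a  5  4  3  3  2  3  4
 c  6  5  4  4  3  2  3
 b  7  6  5  4  4  3  2
 a  8  7  6  5  4  4  3
 a  9  8  7  6  5  5  4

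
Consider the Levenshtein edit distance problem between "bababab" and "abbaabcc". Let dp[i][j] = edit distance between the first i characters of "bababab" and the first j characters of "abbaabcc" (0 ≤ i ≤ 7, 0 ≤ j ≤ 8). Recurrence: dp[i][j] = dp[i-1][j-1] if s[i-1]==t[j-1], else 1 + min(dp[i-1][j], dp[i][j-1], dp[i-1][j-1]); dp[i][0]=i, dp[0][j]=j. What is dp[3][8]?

   ''  a  b  b  a  a  b  c  c
''  0  1  2  3  4  5  6  7  8
 b  1  1  1  2  3  4  5  6  7
 a  2  1  2  2  2  3  4  5  6
 b  3  2  1  2  3  3  3  4  5
 a  4  3  2  2  2  3  4  4  5
 b  5  4  3  2  3  3  3  4  5
 a  6  5  4  3  2  3  4  4  5
 b  7  6  5  4  3  3  3  4  5

5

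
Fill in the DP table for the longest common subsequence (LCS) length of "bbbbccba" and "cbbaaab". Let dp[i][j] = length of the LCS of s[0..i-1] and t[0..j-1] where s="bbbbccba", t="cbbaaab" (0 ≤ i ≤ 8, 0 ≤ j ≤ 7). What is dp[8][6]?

   ''  c  b  b  a  a  a  b
''  0  0  0  0  0  0  0  0
 b  0  0  1  1  1  1  1  1
 b  0  0  1  2  2  2  2  2
 b  0  0  1  2  2  2  2  3
 b  0  0  1  2  2  2  2  3
 c  0  1  1  2  2  2  2  3
 c  0  1  1  2  2  2  2  3
 b  0  1  2  2  2  2  2  3
 a  0  1  2  2  3  3  3  3

3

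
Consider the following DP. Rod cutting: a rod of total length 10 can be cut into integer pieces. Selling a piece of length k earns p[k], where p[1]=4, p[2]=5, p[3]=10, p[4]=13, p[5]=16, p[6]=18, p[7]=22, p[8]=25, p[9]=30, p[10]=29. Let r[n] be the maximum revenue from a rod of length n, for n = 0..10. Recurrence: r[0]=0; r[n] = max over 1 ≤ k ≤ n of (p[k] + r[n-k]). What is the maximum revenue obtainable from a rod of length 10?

   n    0    1    2    3    4    5    6    7    8    9   10
r[n]    0    4    8   12   16   20   24   28   32   36   40

40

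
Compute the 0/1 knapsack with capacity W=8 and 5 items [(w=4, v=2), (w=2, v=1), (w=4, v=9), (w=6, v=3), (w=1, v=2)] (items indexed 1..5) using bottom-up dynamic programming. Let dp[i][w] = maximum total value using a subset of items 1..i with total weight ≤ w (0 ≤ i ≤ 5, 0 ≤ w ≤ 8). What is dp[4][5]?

i\w   0   1   2   3   4   5   6   7   8
  0   0   0   0   0   0   0   0   0   0
  1   0   0   0   0   2   2   2   2   2
  2   0   0   1   1   2   2   3   3   3
  3   0   0   1   1   9   9  10  10  11
  4   0   0   1   1   9   9  10  10  11
  5   0   2   2   3   9  11  11  12  12

9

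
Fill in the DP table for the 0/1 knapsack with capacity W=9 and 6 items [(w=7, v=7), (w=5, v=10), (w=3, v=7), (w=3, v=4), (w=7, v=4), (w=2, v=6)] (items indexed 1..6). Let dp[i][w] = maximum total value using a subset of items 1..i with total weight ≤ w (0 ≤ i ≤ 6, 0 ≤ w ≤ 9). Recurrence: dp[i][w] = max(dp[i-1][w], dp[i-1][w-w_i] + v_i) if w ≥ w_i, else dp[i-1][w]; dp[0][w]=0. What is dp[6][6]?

i\w   0   1   2   3   4   5   6   7   8   9
  0   0   0   0   0   0   0   0   0   0   0
  1   0   0   0   0   0   0   0   7   7   7
  2   0   0   0   0   0  10  10  10  10  10
  3   0   0   0   7   7  10  10  10  17  17
  4   0   0   0   7   7  10  11  11  17  17
  5   0   0   0   7   7  10  11  11  17  17
  6   0   0   6   7   7  13  13  16  17  17

13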